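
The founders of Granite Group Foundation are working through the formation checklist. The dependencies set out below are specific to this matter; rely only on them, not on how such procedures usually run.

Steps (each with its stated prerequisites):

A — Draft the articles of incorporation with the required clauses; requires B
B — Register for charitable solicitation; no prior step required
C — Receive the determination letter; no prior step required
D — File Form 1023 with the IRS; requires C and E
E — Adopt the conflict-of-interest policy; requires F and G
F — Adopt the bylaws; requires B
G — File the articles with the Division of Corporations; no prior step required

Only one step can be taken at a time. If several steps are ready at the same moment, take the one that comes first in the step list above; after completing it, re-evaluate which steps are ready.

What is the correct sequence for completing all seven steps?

B A C F G E D

B, C and G have no prerequisites; B is listed earlier, so B is first.
A, C, F and G are all available; A is listed earlier → A.
C, F and G are all available; C is listed earlier → C.
F and G are both available; F is listed earlier → F.
Next only G has its prerequisites met → G.
That leaves E as the only ready step → E.
That leaves D as the only ready step → D.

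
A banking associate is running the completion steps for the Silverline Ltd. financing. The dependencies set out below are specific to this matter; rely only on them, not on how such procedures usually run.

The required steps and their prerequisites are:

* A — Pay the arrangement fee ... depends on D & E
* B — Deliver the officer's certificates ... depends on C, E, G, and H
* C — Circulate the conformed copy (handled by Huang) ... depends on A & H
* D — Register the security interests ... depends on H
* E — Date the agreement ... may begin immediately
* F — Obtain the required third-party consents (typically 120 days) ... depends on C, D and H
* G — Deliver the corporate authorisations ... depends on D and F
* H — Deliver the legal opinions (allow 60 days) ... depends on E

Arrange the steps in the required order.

E is the only step with nothing outstanding, so it goes first.
That leaves H as the only ready step → H.
That leaves D as the only ready step → D.
Next only A has its prerequisites met → A.
C needed A and H, now all done → C.
That leaves F as the only ready step → F.
That leaves G as the only ready step → G.
B is the only step now ready → B.

E → H → D → A → C → F → G → B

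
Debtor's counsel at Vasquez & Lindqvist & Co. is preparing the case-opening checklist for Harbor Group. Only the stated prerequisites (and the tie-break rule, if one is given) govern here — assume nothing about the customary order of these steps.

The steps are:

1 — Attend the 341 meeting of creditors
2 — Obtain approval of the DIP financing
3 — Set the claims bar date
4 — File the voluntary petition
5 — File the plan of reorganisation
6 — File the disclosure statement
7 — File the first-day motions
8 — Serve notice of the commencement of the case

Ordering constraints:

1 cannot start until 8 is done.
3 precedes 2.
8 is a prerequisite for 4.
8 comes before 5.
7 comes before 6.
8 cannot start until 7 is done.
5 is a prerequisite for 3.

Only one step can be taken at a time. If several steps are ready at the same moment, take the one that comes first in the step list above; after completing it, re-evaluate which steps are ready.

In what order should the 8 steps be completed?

7 6 8 1 4 5 3 2

7 has no prerequisites → 7 first.
6 and 8 are both available; 6 is listed earlier → 6.
Next only 8 has its prerequisites met → 8.
Ready: 1, 4 and 5. 1 is listed earlier → 1.
Ready: 4 and 5. 4 is listed earlier → 4.
5 needed 8, now all done → 5.
3 needed 5, now all done → 3.
2 needed 3, now all done → 2.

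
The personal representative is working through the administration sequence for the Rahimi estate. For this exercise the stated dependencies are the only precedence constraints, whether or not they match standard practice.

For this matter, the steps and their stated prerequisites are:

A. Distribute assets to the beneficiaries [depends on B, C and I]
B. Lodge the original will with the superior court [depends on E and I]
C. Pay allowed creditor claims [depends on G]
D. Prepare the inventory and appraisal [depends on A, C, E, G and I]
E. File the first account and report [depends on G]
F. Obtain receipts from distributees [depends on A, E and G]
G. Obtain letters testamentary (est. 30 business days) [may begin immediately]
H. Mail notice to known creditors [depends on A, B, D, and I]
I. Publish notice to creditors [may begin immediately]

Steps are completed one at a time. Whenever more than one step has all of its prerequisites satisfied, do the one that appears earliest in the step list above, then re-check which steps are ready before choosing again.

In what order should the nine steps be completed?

G and I have no prerequisites; G is listed earlier, so G is first.
Ready: C, E and I. C is listed earlier → C.
E and I are both available; E is listed earlier → E.
That leaves I as the only ready step → I.
Next only B has its prerequisites met → B.
A needed B, C and I, now all done → A.
Ready: D and F. D is listed earlier → D.
Now F and H have their prerequisites met. F is listed earlier, so F next.
H needed A, B, D and I, now all done → H.

G C E I B A D F H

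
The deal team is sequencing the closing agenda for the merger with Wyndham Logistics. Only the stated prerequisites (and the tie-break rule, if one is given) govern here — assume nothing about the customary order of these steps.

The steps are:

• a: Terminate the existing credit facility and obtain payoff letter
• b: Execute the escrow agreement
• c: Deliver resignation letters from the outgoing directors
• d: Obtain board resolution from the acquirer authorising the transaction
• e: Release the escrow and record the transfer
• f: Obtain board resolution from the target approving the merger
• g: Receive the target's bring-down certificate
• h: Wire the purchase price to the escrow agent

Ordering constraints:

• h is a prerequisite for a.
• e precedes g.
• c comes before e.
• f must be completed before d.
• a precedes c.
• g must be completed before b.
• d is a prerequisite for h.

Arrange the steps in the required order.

f is the only step with nothing outstanding, so it goes first.
That leaves d as the only ready step → d.
h needed d, now all done → h.
a needed h, now all done → a.
That leaves c as the only ready step → c.
Next only e has its prerequisites met → e.
That leaves g as the only ready step → g.
That leaves b as the only ready step → b.

f, d, h, a, c, e, g, b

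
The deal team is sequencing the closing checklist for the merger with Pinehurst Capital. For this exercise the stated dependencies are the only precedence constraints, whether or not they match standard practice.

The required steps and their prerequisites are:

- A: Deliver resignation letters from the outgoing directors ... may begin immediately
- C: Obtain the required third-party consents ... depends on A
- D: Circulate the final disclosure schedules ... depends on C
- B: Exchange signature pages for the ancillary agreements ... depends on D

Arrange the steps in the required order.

Only A has no prerequisites, so it is first.
C needed A, now all done → C.
Next only D has its prerequisites met → D.
Next only B has its prerequisites met → B.

A C D B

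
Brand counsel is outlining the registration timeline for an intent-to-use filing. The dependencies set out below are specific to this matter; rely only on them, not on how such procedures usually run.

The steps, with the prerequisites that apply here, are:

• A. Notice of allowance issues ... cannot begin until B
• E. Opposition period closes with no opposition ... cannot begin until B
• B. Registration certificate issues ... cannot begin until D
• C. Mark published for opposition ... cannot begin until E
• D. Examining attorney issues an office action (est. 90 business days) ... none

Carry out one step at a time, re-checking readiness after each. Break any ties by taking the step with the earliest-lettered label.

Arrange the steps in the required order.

D has no prerequisites → D first.
B needed D, now all done → B.
Now A and E have their prerequisites met. A has the earlier label, so A next.
E needed B, now all done → E.
C is the only step now ready → C.

D → B → A → E → C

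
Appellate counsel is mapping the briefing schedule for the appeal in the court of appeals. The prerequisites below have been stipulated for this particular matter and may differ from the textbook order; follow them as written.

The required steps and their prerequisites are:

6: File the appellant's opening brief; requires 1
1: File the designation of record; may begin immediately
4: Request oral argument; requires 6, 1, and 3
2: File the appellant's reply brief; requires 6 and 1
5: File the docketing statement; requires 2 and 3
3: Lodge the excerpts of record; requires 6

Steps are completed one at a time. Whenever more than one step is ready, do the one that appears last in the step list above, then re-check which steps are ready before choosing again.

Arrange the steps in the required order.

1 is the only step with nothing outstanding, so it goes first.
6 needed 1, now all done → 6.
Now 3 and 2 have their prerequisites met. 3 is listed later, so 3 next.
2 and 4 are both available; 2 is listed later → 2.
Ready: 5 and 4. 5 is listed later → 5.
4 needed 3, 1 and 6, now all done → 4.

1 6 3 2 5 4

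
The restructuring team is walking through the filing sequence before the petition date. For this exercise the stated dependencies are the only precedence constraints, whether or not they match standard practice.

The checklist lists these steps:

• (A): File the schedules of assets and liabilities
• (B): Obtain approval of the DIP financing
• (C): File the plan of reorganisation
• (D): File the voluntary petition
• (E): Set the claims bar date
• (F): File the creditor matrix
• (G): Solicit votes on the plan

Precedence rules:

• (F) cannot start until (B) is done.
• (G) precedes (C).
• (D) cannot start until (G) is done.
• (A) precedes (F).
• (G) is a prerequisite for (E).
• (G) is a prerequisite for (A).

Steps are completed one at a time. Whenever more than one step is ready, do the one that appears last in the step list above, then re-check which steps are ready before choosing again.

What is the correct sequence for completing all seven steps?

(G) and (B) have no prerequisites; (G) is listed later, so (G) is first.
(E), (D), (C) and (A) now also ready, so the ready set is {(E), (D), (C), (B), (A)}; (E) is listed later → (E).
Ready: (D), (C), (B) and (A). (D) is listed later → (D).
Ready: (C), (B) and (A). (C) is listed later → (C).
Ready: (B) and (A). (B) is listed later → (B).
(A) needed (G), now all done → (A).
(F) needed (B) and (A), now all done → (F).

(G) → (E) → (D) → (C) → (B) → (A) → (F)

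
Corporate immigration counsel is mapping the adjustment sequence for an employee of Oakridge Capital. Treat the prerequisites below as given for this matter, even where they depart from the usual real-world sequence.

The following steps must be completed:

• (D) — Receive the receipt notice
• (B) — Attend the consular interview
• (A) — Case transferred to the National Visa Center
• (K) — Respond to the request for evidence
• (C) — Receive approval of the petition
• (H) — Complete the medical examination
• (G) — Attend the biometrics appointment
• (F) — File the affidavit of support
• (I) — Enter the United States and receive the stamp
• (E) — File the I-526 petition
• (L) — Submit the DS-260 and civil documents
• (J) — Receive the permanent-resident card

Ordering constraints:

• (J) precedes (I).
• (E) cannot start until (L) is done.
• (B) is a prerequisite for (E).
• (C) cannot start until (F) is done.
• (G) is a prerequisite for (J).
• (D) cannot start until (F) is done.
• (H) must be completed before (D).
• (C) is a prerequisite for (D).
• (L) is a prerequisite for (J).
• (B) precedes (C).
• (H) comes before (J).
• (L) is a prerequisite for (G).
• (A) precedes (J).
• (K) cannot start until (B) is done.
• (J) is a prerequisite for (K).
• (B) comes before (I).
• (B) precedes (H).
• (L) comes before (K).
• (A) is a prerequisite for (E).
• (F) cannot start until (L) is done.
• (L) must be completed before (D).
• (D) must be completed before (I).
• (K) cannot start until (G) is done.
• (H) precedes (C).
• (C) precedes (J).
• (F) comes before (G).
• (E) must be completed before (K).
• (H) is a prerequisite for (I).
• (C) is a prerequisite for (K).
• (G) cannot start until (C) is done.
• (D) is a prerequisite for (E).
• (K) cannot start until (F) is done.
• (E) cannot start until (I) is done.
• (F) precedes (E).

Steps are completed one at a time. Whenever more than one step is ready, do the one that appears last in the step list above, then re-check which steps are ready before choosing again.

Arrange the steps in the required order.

(L) → (F) → (A) → (B) → (H) → (C) → (G) → (J) → (D) → (I) → (E) → (K)

Nothing is required for (L), (A) and (B). (L) is listed later → (L) first.
Now (F), (A) and (B) have their prerequisites met. (F) is listed later, so (F) next.
Now (A) and (B) have their prerequisites met. (A) is listed later, so (A) next.
(B) is the only step now ready → (B).
(H) needed (B), now all done → (H).
(C) is the only step now ready → (C).
(G) and (D) are both available; (G) is listed later → (G).
(J) now also ready, so the ready set is {(J), (D)}; (J) is listed later → (J).
(D) needed (L), (F), (H) and (C), now all done → (D).
(I) is the only step now ready → (I).
(E) is the only step now ready → (E).
Next only (K) has its prerequisites met → (K).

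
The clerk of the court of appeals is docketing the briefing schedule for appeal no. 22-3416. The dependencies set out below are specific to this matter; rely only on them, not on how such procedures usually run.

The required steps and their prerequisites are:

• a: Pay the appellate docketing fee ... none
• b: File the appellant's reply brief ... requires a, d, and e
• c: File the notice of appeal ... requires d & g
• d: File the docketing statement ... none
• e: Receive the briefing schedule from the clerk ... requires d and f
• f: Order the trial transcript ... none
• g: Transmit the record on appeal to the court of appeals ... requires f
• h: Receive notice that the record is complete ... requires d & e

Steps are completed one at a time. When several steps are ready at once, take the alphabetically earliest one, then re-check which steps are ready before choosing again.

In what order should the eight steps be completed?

a, d, f, e, b, g, c, h

Nothing is required for a, d and f. a has the earlier label → a first.
d and f are both available; d has the earlier label → d.
Next only f has its prerequisites met → f.
e and g are both available; e has the earlier label → e.
b and h now also ready, so the ready set is {b, g, h}; b has the earlier label → b.
Ready: g and h. g has the earlier label → g.
c now also ready, so the ready set is {c, h}; c has the earlier label → c.
Next only h has its prerequisites met → h.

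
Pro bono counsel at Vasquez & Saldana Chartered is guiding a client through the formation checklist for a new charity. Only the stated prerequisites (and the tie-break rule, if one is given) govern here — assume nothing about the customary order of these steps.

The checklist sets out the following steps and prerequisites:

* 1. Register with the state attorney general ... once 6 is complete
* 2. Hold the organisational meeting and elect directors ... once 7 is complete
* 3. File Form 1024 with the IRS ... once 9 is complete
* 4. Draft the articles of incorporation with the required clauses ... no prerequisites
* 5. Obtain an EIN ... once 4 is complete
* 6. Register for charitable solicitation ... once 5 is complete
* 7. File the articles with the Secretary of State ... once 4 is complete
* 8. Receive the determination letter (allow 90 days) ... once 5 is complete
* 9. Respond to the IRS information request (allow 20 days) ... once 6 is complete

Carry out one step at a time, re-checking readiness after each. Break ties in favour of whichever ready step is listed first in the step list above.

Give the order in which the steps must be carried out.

4, 5, 6, 1, 7, 2, 8, 9, 3

4 is the only step with nothing outstanding, so it goes first.
Ready: 5 and 7. 5 is listed earlier → 5.
6 and 8 now also ready, so the ready set is {6, 7, 8}; 6 is listed earlier → 6.
1 and 9 now also ready, so the ready set is {1, 7, 8, 9}; 1 is listed earlier → 1.
Now 7, 8 and 9 have their prerequisites met. 7 is listed earlier, so 7 next.
Now 2, 8 and 9 have their prerequisites met. 2 is listed earlier, so 2 next.
Now 8 and 9 have their prerequisites met. 8 is listed earlier, so 8 next.
9 is the only step now ready → 9.
Next only 3 has its prerequisites met → 3.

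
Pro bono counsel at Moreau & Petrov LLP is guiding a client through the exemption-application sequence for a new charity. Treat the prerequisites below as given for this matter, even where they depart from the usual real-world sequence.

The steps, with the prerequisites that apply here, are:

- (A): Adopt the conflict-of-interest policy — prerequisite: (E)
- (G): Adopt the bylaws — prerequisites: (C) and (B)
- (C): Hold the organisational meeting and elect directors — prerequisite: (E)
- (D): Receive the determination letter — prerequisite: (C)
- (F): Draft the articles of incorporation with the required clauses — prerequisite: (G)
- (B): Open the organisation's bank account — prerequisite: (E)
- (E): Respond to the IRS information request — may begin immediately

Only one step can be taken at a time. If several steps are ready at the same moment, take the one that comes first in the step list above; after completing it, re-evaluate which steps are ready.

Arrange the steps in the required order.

(E) → (A) → (C) → (D) → (B) → (G) → (F)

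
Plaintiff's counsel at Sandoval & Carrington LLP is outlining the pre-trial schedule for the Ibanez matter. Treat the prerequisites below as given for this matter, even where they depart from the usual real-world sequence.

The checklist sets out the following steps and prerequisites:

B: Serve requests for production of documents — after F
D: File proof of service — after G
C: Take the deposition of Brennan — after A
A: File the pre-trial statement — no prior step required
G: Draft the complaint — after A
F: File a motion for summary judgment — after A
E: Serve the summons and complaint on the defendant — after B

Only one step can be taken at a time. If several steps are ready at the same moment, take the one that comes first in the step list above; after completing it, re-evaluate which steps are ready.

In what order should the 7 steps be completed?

A, C, G, D, F, B, E

Only A has no prerequisites, so it is first.
Ready: C, G and F. C is listed earlier → C.
Ready: G and F. G is listed earlier → G.
D now also ready, so the ready set is {D, F}; D is listed earlier → D.
F needed A, now all done → F.
B is the only step now ready → B.
E needed B, now all done → E.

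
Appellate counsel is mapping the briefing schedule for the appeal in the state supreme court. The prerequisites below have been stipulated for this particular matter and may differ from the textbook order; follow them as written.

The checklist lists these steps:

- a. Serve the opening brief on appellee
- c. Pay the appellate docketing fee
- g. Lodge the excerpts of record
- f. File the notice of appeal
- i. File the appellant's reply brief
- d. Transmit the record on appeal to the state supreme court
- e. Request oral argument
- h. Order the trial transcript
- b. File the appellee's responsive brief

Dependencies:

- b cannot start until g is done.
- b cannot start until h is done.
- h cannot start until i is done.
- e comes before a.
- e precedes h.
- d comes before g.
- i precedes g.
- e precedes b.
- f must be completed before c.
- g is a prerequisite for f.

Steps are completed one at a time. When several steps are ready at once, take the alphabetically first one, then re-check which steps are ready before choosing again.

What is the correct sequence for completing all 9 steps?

d e a i g f c h b

d, e and i have no prerequisites; d has the earlier label, so d is first.
Ready: e and i. e has the earlier label → e.
a now also ready, so the ready set is {a, i}; a has the earlier label → a.
Next only i has its prerequisites met → i.
Ready: g and h. g has the earlier label → g.
Now f and h have their prerequisites met. f has the earlier label, so f next.
c and h are both available; c has the earlier label → c.
h needed e and i, now all done → h.
b is the only step now ready → b.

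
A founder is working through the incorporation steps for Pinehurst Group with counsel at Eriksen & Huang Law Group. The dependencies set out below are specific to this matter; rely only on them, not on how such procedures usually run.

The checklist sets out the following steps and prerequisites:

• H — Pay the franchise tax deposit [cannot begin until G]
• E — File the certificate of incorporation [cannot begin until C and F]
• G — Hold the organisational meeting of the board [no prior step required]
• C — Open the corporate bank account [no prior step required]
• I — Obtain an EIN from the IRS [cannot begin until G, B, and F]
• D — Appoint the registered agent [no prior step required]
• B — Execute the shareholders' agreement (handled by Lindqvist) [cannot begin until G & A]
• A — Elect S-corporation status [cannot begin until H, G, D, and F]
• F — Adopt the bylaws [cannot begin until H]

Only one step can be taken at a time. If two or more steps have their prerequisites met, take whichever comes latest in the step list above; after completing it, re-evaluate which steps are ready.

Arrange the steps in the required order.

D, C and G have no prerequisites; D is listed later, so D is first.
C and G are both available; C is listed later → C.
Next only G has its prerequisites met → G.
That leaves H as the only ready step → H.
That leaves F as the only ready step → F.
A and E are both available; A is listed later → A.
Ready: B and E. B is listed later → B.
I now also ready, so the ready set is {I, E}; I is listed later → I.
Next only E has its prerequisites met → E.

D → C → G → H → F → A → B → I → E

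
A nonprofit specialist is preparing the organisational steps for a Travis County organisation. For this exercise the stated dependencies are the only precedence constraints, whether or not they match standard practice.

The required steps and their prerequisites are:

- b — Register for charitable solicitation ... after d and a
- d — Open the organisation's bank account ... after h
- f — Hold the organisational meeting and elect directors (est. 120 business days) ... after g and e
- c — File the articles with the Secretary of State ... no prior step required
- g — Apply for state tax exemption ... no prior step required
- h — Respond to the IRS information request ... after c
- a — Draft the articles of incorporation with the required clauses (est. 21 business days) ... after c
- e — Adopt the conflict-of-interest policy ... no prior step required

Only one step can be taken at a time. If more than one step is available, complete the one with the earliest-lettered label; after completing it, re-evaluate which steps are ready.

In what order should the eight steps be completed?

c → a → e → g → f → h → d → b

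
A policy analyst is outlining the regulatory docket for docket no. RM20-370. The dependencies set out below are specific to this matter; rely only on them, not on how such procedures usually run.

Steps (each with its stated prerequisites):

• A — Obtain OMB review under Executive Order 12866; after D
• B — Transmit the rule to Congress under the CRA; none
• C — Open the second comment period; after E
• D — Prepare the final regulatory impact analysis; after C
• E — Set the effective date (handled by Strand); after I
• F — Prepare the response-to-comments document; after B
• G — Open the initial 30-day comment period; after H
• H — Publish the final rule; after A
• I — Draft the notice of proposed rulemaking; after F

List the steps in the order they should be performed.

B is the only step with nothing outstanding, so it goes first.
F needed B, now all done → F.
I is the only step now ready → I.
E needed I, now all done → E.
That leaves C as the only ready step → C.
D is the only step now ready → D.
Next only A has its prerequisites met → A.
H is the only step now ready → H.
G is the only step now ready → G.

B F I E C D A H G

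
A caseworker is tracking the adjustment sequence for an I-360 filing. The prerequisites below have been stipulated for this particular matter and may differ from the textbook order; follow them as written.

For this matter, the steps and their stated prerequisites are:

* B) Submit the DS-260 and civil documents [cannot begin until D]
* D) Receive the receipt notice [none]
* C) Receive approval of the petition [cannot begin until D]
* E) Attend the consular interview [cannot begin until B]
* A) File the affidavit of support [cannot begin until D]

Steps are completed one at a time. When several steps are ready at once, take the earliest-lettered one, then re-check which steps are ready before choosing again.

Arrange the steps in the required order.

D A B C E

D is the only step with nothing outstanding, so it goes first.
Ready: A, B and C. A has the earlier label → A.
B and C are both available; B has the earlier label → B.
E now also ready, so the ready set is {C, E}; C has the earlier label → C.
That leaves E as the only ready step → E.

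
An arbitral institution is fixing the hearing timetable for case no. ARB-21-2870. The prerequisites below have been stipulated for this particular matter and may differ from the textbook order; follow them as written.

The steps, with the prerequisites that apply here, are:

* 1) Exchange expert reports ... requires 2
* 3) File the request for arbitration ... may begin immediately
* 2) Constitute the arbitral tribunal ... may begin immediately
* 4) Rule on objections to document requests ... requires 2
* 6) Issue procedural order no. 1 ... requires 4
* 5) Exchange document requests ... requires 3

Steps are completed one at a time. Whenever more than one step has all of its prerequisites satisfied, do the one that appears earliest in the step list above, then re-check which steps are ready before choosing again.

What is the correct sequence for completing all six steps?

3 2 1 4 6 5

3 and 2 have no prerequisites; 3 is listed earlier, so 3 is first.
5 now also ready, so the ready set is {2, 5}; 2 is listed earlier → 2.
1 and 4 now also ready, so the ready set is {1, 4, 5}; 1 is listed earlier → 1.
Now 4 and 5 have their prerequisites met. 4 is listed earlier, so 4 next.
6 and 5 are both available; 6 is listed earlier → 6.
Next only 5 has its prerequisites met → 5.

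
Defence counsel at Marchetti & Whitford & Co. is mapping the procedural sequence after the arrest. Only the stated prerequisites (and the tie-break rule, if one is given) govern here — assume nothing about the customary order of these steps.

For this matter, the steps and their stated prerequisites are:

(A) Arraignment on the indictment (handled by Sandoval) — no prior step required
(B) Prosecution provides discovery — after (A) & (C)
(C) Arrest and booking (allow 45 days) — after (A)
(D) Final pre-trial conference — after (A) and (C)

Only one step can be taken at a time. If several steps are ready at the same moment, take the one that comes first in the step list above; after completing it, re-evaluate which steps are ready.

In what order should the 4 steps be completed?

(A) has no prerequisites → (A) first.
Next only (C) has its prerequisites met → (C).
Ready: (B) and (D). (B) is listed earlier → (B).
(D) needed (A) and (C), now all done → (D).

(A) (C) (B) (D)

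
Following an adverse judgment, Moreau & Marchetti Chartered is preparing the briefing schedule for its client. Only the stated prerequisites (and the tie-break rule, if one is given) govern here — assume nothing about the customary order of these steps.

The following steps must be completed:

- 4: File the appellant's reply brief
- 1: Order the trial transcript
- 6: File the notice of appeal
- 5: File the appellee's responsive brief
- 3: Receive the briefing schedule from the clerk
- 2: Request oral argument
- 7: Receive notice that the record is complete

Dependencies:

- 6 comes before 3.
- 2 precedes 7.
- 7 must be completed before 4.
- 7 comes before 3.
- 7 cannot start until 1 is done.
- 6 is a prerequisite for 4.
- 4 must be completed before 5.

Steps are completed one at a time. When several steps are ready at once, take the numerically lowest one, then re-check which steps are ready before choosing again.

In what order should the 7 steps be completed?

1, 2, 6, 7, 3, 4, 5

Nothing is required for 1, 2 and 6. 1 has the earlier label → 1 first.
2 and 6 are both available; 2 has the earlier label → 2.
7 now also ready, so the ready set is {6, 7}; 6 has the earlier label → 6.
7 needed 1 and 2, now all done → 7.
3 and 4 are both available; 3 has the earlier label → 3.
4 needed 6 and 7, now all done → 4.
5 is the only step now ready → 5.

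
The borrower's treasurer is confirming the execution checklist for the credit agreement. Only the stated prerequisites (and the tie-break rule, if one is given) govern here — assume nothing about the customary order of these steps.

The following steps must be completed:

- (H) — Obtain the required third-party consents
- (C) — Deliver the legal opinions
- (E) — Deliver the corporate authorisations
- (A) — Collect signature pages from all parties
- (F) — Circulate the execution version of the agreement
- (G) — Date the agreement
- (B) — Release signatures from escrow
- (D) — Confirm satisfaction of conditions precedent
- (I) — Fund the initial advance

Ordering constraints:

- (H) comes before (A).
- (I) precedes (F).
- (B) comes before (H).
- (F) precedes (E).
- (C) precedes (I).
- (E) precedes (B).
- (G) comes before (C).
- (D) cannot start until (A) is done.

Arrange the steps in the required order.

(G), (C), (I), (F), (E), (B), (H), (A), (D)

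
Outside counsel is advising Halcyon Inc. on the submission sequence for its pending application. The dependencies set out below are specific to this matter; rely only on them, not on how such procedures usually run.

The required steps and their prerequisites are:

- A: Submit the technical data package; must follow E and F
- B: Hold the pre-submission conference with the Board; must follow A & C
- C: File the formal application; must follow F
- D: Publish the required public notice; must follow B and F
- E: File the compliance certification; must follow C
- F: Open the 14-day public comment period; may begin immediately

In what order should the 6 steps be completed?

F C E A B D

F is the only step with nothing outstanding, so it goes first.
C needed F, now all done → C.
E is the only step now ready → E.
A is the only step now ready → A.
Next only B has its prerequisites met → B.
D needed B and F, now all done → D.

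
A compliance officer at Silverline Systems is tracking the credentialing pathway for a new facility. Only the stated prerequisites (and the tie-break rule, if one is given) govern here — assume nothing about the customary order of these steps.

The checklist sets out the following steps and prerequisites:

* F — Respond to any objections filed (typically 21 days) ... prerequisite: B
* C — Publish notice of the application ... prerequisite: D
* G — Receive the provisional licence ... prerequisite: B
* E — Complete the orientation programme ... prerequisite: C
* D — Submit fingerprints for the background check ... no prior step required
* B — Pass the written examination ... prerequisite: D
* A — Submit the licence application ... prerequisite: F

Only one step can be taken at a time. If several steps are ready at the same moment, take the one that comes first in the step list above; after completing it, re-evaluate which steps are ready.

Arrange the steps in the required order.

D is the only step with nothing outstanding, so it goes first.
Now C and B have their prerequisites met. C is listed earlier, so C next.
E and B are both available; E is listed earlier → E.
B needed D, now all done → B.
F and G are both available; F is listed earlier → F.
A now also ready, so the ready set is {G, A}; G is listed earlier → G.
That leaves A as the only ready step → A.

D, C, E, B, F, G, A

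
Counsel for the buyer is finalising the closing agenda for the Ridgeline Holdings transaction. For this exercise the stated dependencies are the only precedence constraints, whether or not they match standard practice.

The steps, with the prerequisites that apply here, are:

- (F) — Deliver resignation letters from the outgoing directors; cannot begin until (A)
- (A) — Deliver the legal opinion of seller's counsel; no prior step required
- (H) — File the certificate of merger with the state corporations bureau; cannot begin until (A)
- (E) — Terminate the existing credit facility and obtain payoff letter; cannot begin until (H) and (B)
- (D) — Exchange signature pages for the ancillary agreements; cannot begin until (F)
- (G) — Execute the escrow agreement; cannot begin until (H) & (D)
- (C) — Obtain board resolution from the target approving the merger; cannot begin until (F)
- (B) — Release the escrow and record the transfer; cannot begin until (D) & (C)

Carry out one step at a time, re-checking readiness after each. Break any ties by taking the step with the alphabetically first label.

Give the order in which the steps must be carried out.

(A) → (F) → (C) → (D) → (B) → (H) → (E) → (G)

(A) has no prerequisites → (A) first.
Ready: (F) and (H). (F) has the earlier label → (F).
Ready: (C), (D) and (H). (C) has the earlier label → (C).
Ready: (D) and (H). (D) has the earlier label → (D).
(B) now also ready, so the ready set is {(B), (H)}; (B) has the earlier label → (B).
(H) needed (A), now all done → (H).
Now (E) and (G) have their prerequisites met. (E) has the earlier label, so (E) next.
Next only (G) has its prerequisites met → (G).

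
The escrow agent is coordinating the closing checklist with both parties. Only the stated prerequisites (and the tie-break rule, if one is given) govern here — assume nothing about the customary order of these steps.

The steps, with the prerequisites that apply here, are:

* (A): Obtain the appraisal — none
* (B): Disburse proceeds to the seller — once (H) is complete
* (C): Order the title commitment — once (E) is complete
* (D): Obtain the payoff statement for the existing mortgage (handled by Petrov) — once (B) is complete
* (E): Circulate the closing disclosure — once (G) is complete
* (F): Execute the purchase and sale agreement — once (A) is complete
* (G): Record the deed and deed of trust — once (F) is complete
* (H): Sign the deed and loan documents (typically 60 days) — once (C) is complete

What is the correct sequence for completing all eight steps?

(A) has no prerequisites → (A) first.
Next only (F) has its prerequisites met → (F).
(G) needed (F), now all done → (G).
Next only (E) has its prerequisites met → (E).
(C) needed (E), now all done → (C).
Next only (H) has its prerequisites met → (H).
(B) is the only step now ready → (B).
Next only (D) has its prerequisites met → (D).

(A), (F), (G), (E), (C), (H), (B), (D)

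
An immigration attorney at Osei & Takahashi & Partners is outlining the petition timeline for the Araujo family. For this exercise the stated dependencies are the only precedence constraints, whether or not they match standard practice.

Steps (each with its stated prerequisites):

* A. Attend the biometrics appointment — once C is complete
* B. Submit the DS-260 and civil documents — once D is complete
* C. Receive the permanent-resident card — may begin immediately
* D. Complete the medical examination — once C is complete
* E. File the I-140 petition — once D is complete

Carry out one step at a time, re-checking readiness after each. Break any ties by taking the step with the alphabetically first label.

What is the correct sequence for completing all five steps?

C A D B E

C has no prerequisites → C first.
A and D are both available; A has the earlier label → A.
Next only D has its prerequisites met → D.
Ready: B and E. B has the earlier label → B.
E needed D, now all done → E.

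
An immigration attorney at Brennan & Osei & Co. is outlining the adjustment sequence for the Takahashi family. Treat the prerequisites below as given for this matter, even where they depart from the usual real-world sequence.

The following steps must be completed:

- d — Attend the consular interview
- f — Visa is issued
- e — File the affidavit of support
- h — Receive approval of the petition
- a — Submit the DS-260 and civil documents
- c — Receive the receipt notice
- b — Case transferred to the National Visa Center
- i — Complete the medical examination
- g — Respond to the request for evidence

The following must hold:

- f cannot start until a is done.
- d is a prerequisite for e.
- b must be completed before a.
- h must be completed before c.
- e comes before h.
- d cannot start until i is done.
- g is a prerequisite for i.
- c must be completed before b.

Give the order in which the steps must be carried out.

g has no prerequisites → g first.
i is the only step now ready → i.
That leaves d as the only ready step → d.
e needed d, now all done → e.
That leaves h as the only ready step → h.
c needed h, now all done → c.
That leaves b as the only ready step → b.
a is the only step now ready → a.
f is the only step now ready → f.

g, i, d, e, h, c, b, a, f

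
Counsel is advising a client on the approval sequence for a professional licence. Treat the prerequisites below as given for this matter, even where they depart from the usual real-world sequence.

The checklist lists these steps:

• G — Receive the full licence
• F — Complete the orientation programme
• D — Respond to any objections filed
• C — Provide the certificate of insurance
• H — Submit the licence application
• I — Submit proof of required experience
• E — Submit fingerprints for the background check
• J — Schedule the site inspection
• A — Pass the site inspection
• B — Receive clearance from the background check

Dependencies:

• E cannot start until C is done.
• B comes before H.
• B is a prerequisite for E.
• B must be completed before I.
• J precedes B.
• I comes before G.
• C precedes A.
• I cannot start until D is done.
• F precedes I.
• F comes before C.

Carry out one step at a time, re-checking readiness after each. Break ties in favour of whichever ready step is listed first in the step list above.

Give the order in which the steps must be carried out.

F D C J A B H I G E

Nothing is required for F, D and J. F is listed earlier → F first.
Ready: D, C and J. D is listed earlier → D.
C and J are both available; C is listed earlier → C.
Now J and A have their prerequisites met. J is listed earlier, so J next.
A and B are both available; A is listed earlier → A.
Next only B has its prerequisites met → B.
Now H, I and E have their prerequisites met. H is listed earlier, so H next.
Now I and E have their prerequisites met. I is listed earlier, so I next.
Ready: G and E. G is listed earlier → G.
E is the only step now ready → E.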